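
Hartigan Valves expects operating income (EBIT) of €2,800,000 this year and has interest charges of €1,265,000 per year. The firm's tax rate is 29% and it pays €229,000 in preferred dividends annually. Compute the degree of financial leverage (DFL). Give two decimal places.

2.31

Annual interest charges come to €1,265,000.00.
Pre-tax preferred-dividend burden = €229,000 ÷ (1 − 0.29) = €322,535.21.
DFL = EBIT ÷ [EBIT − I − D_p/(1−t)] = €2,800,000 ÷ [€2,800,000 − €1,265,000.00 − €322,535.21] = €2,800,000 ÷ €1,212,464.79 = 2.3093.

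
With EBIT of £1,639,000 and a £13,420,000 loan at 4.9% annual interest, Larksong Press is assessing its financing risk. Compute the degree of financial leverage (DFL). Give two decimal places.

Interest = £657,580.00.
DFL = EBIT ÷ (EBIT − I) = £1,639,000 ÷ (£1,639,000 − £657,580.00) = £1,639,000 ÷ £981,420.00 = 1.6700.

1.67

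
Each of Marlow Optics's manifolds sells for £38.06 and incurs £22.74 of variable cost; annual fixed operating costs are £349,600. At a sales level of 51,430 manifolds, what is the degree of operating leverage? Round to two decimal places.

1.80

Total contribution margin = 51,430 × £15.32 = £787,907.60.
Operating income = contribution − fixed costs = £787,907.60 − £349,600 = £438,307.60.
DOL = contribution ÷ EBIT = £787,907.60 ÷ £438,307.60 = 1.7976.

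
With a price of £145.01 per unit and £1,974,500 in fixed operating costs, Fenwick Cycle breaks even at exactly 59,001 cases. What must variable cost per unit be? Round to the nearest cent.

Contribution per unit must be FC / Q = £1,974,500 / 59,001 = £33.4655.
Variable cost per unit = £145.01 − £33.4655 = £111.54.

£111.54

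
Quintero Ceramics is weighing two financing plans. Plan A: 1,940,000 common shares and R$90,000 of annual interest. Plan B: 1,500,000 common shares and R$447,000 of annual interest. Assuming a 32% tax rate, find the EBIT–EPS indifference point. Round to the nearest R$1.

At indifference, (EBIT − 90,000)(1 − t)/1,940,000 = (EBIT − 447,000)(1 − t)/1,500,000.
The (1 − t) factor cancels: (EBIT − 90,000) × 1,500,000 = (EBIT − 447,000) × 1,940,000.
EBIT × (1,940,000 − 1,500,000) = 447,000 × 1,940,000 − 90,000 × 1,500,000 = 732,180,000,000, so EBIT = 732,180,000,000 ÷ 440,000 = 1,664,045.45.

R$1,664,045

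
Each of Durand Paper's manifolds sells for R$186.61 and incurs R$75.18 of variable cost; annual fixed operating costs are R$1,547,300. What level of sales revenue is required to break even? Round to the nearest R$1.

CM per unit = R$186.61 − R$75.18 = R$111.43; CM ratio = R$111.43 / R$186.61 = 0.5971.
Break-even sales = FC ÷ CM ratio = R$1,547,300 × R$186.61 / R$111.43 = R$2,591,238.

R$2,591,238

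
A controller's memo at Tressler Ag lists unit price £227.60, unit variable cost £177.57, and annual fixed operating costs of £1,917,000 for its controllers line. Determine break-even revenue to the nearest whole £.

Contribution margin per unit = £227.60 − £177.57 = £50.03, a CM ratio of £50.03 ÷ £227.60 = 0.2198.
Break-even revenue = fixed costs × price ÷ CM = £1,917,000 × £227.60 ÷ £50.03 = £8,720,951.

£8,720,951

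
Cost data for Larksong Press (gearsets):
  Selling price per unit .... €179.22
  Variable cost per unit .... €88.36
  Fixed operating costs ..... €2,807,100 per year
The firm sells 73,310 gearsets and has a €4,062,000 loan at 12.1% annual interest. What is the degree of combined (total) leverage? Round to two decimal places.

1.98

Total contribution margin = 73,310 × €90.86 = €6,660,946.60.
EBIT = €6,660,946.60 − €2,807,100 = €3,853,846.60. Interest = €491,502.00.
DOL = €6,660,946.60 ÷ €3,853,846.60 = 1.7284; DFL = €3,853,846.60 ÷ €3,362,344.60 = 1.1462.
Combined leverage = 1.7284 × 1.1462 = 1.9811.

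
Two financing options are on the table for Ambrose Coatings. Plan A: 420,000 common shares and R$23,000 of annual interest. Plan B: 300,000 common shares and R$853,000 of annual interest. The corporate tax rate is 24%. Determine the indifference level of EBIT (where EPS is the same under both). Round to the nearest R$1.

Set EPS_A = EPS_B: (EBIT − R$23,000)(1 − 0.24) ÷ 420,000 = (EBIT − R$853,000)(1 − 0.24) ÷ 300,000.
The (1 − t) factor cancels: (EBIT − 23,000) × 300,000 = (EBIT − 853,000) × 420,000.
Solving, EBIT = (853,000·420,000 − 23,000·300,000) / (420,000 − 300,000) = 351,360,000,000 / 120,000 = 2,928,000.00.

R$2,928,000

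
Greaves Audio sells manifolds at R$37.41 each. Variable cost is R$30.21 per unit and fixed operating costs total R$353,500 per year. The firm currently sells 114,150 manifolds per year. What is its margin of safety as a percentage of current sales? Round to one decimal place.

Contribution margin per unit = R$37.41 − R$30.21 = R$7.20. Break-even units = R$353,500 ÷ R$7.20 = 49,097.22; break-even revenue = 49,097.22 × R$37.41 = R$1,836,727.08.
Current sales = 114,150 × R$37.41 = R$4,270,351.50.
Margin of safety = (R$4,270,351.50 − R$1,836,727.08) ÷ R$4,270,351.50 = 57.0%.

57.0%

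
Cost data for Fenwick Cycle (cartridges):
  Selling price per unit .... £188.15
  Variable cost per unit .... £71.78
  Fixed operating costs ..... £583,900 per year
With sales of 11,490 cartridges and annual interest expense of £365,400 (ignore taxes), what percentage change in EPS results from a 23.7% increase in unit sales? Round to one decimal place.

Total contribution margin = 11,490 × £116.37 = £1,337,091.30.
Subtracting fixed costs: EBIT = £1,337,091.30 − £583,900 = £753,191.30.
After interest of £365,400.00, pre-tax earnings = £387,791.30.
Degree of combined leverage = contribution ÷ (EBIT − I) = £1,337,091.30 ÷ £387,791.30 = 3.4480.
EPS therefore changes by 3.4480 × (+23.7%) = +81.7%.

+81.7%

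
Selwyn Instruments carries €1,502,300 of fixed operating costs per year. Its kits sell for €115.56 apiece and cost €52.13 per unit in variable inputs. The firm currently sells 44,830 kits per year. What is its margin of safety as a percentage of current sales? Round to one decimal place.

Unit CM = price − variable cost = €115.56 − €52.13 = €63.43. Break-even units = €1,502,300 ÷ €63.43 = 23,684.38; break-even revenue = 23,684.38 × €115.56 = €2,736,966.55.
Actual sales revenue = 44,830 × €115.56 = €5,180,554.80.
Margin of safety = (€5,180,554.80 − €2,736,966.55) ÷ €5,180,554.80 = 47.2%.

47.2%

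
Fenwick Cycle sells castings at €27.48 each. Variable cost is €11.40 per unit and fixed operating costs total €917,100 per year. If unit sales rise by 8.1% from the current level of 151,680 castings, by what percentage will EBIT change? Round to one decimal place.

+13.0%

Contribution at this volume is 151,680 × €16.08 = €2,439,014.40.
Operating income = contribution − fixed costs = €2,439,014.40 − €917,100 = €1,521,914.40.
So DOL = total CM / EBIT = €2,439,014.40 / €1,521,914.40 = 1.6026.
So EBIT moves 1.6026 × (+8.1%) = +13.0%.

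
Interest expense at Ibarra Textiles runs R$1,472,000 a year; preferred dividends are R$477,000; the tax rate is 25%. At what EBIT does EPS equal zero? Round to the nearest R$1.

Grossing the preferred dividend up to pre-tax terms: R$477,000 / (1 − 0.25) = R$636,000.00.
Financial break-even EBIT = interest + D_p ÷ (1 − t) = R$1,472,000 + R$636,000.00 = R$2,108,000.00.

R$2,108,000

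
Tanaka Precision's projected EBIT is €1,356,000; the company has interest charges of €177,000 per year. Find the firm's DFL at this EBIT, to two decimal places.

1.15

Annual interest charges come to €177,000.00.
Degree of financial leverage = EBIT / (EBIT − interest) = €1,356,000 / €1,179,000.00 = 1.1501.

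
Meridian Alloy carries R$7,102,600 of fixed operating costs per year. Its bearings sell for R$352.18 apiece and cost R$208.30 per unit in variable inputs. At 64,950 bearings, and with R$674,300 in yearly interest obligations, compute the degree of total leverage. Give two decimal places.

At 64,950 units, contribution = 64,950 × R$143.88 = R$9,345,006.00.
EBIT = R$9,345,006.00 − R$7,102,600 = R$2,242,406.00. Interest = R$674,300.00.
DOL = R$9,345,006.00 ÷ R$2,242,406.00 = 4.1674; DFL = R$2,242,406.00 ÷ R$1,568,106.00 = 1.4300.
DCL = DOL × DFL = 4.1674 × 1.4300 = 5.9594.

5.96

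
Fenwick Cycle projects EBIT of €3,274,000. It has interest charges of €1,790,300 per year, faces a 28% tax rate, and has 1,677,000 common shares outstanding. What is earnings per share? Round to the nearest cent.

Pre-tax income = €3,274,000 − €1,790,300.00 = €1,483,700.00.
Net income = €1,483,700.00 × (1 − 0.28) = €1,068,264.00.
Per share: €1,068,264.00 / 1,677,000 shares = €0.64.

€0.64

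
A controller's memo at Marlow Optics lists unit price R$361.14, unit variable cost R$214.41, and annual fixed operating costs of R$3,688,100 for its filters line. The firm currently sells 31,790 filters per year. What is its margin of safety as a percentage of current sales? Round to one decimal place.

20.9%

Contribution margin per unit = R$361.14 − R$214.41 = R$146.73. Break-even units = R$3,688,100 ÷ R$146.73 = 25,135.28; break-even revenue = 25,135.28 × R$361.14 = R$9,077,355.92.
Actual sales revenue = 31,790 × R$361.14 = R$11,480,640.60.
Margin of safety = (R$11,480,640.60 − R$9,077,355.92) ÷ R$11,480,640.60 = 20.9%.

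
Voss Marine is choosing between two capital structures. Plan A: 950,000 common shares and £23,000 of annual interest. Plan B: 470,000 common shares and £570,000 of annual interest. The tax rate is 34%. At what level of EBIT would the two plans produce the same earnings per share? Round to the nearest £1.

£1,105,604

Set EPS_A = EPS_B: (EBIT − £23,000)(1 − 0.34) ÷ 950,000 = (EBIT − £570,000)(1 − 0.34) ÷ 470,000.
Cancelling (1 − t) and cross-multiplying: 470,000·(EBIT − 23,000) = 950,000·(EBIT − 570,000).
Solving, EBIT = (570,000·950,000 − 23,000·470,000) / (950,000 − 470,000) = 530,690,000,000 / 480,000 = 1,105,604.17.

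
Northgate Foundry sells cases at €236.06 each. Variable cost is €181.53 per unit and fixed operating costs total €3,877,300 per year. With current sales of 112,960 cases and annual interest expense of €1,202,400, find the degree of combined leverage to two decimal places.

Contribution at this volume is 112,960 × €54.53 = €6,159,708.80.
EBIT = €6,159,708.80 − €3,877,300 = €2,282,408.80. Interest = €1,202,400.00, so EBIT − I = €1,080,008.80.
DCL = contribution ÷ (EBIT − I) = €6,159,708.80 ÷ €1,080,008.80 = 5.7034.

5.70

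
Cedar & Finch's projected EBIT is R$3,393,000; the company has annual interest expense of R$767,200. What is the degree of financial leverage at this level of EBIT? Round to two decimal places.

Annual interest charges come to R$767,200.00.
DFL = EBIT ÷ (EBIT − I) = R$3,393,000 ÷ (R$3,393,000 − R$767,200.00) = R$3,393,000 ÷ R$2,625,800.00 = 1.2922.

1.29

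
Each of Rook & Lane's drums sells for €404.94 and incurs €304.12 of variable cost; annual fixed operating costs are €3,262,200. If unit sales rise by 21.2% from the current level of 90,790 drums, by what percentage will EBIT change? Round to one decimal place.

At 90,790 units, contribution = 90,790 × €100.82 = €9,153,447.80.
Subtracting fixed costs: EBIT = €9,153,447.80 − €3,262,200 = €5,891,247.80.
Degree of operating leverage = €9,153,447.80 / €5,891,247.80 = 1.5537.
%ΔEBIT = DOL × %ΔSales = 1.5537 × +21.2% = +32.9%.

+32.9%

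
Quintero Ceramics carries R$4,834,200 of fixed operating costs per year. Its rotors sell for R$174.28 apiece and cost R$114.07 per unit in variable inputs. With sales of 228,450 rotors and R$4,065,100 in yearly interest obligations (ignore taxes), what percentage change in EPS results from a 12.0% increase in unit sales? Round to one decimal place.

Contribution at this volume is 228,450 × R$60.21 = R$13,754,974.50.
Operating income = contribution − fixed costs = R$13,754,974.50 − R$4,834,200 = R$8,920,774.50.
Interest = R$4,065,100.00, so EBIT − I = R$4,855,674.50.
DCL = total CM / (EBIT − I) = R$13,754,974.50 / R$4,855,674.50 = 2.8328.
%ΔEPS = DCL × %ΔSales = 2.8328 × +12.0% = +34.0%.

+34.0%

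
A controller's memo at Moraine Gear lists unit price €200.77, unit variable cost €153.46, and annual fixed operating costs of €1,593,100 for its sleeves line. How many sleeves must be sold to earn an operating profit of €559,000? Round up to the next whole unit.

Each unit contributes €200.77 − €153.46 = €47.31.
Required volume = (fixed costs + target profit) ÷ CM = (€1,593,100 + €559,000) ÷ €47.31 = 45,489.33, so 45,490 sleeves.

45,490 sleeves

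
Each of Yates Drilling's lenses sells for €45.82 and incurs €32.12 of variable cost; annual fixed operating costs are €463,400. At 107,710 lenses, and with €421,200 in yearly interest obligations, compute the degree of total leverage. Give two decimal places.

Total contribution margin = 107,710 × €13.70 = €1,475,627.00.
Subtracting fixed costs: EBIT = €1,475,627.00 − €463,400 = €1,012,227.00. Interest = €421,200.00, so EBIT − I = €591,027.00.
Degree of total leverage = total CM / (EBIT − interest) = €1,475,627.00 / €591,027.00 = 2.4967.

2.50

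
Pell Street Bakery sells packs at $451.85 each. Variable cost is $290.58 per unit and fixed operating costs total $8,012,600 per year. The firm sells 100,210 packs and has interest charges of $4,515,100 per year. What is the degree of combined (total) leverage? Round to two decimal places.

Contribution at this volume is 100,210 × $161.27 = $16,160,866.70.
Operating income = contribution − fixed costs = $16,160,866.70 − $8,012,600 = $8,148,266.70. Interest = $4,515,100.00, so EBIT − I = $3,633,166.70.
DCL = contribution ÷ (EBIT − I) = $16,160,866.70 ÷ $3,633,166.70 = 4.4481.

4.45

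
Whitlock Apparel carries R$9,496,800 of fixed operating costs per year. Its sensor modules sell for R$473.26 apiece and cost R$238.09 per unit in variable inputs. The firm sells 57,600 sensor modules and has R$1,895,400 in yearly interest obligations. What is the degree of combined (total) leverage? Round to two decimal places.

Contribution at this volume is 57,600 × R$235.17 = R$13,545,792.00.
Operating income = contribution − fixed costs = R$13,545,792.00 − R$9,496,800 = R$4,048,992.00. Interest = R$1,895,400.00.
DOL = R$13,545,792.00 ÷ R$4,048,992.00 = 3.3455; DFL = R$4,048,992.00 ÷ R$2,153,592.00 = 1.8801.
DCL = DOL × DFL = 3.3455 × 1.8801 = 6.2899.

6.29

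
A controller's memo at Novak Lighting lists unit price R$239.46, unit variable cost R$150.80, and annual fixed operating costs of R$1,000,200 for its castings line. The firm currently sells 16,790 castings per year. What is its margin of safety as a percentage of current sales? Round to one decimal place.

Contribution margin per unit = R$239.46 − R$150.80 = R$88.66. Break-even units = R$1,000,200 ÷ R$88.66 = 11,281.30; break-even revenue = 11,281.30 × R$239.46 = R$2,701,419.94.
Current sales = 16,790 × R$239.46 = R$4,020,533.40.
Margin of safety = (R$4,020,533.40 − R$2,701,419.94) ÷ R$4,020,533.40 = 32.8%.

32.8%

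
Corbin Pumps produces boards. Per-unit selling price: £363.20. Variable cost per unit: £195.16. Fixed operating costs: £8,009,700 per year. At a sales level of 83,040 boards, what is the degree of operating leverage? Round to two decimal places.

2.35

At 83,040 units, contribution = 83,040 × £168.04 = £13,954,041.60.
Operating income = contribution − fixed costs = £13,954,041.60 − £8,009,700 = £5,944,341.60.
Degree of operating leverage = £13,954,041.60 / £5,944,341.60 = 2.3474.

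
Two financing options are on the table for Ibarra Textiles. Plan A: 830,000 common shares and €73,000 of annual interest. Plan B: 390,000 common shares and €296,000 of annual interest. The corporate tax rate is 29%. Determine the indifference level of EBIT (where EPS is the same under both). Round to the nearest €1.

At indifference, (EBIT − 73,000)(1 − t)/830,000 = (EBIT − 296,000)(1 − t)/390,000.
Cancelling (1 − t) and cross-multiplying: 390,000·(EBIT − 73,000) = 830,000·(EBIT − 296,000).
EBIT × (830,000 − 390,000) = 296,000 × 830,000 − 73,000 × 390,000 = 217,210,000,000, so EBIT = 217,210,000,000 ÷ 440,000 = 493,659.09.

€493,659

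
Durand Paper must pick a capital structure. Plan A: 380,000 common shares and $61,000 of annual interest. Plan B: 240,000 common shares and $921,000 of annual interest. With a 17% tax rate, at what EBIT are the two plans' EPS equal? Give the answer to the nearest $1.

$2,395,286

Set EPS_A = EPS_B: (EBIT − $61,000)(1 − 0.17) ÷ 380,000 = (EBIT − $921,000)(1 − 0.17) ÷ 240,000.
Cancelling (1 − t) and cross-multiplying: 240,000·(EBIT − 61,000) = 380,000·(EBIT − 921,000).
EBIT × (380,000 − 240,000) = 921,000 × 380,000 − 61,000 × 240,000 = 335,340,000,000, so EBIT = 335,340,000,000 ÷ 140,000 = 2,395,285.71.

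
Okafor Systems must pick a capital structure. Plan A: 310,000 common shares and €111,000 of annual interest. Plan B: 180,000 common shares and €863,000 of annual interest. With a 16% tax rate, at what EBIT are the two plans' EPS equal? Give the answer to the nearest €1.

€1,904,231

Set EPS_A = EPS_B: (EBIT − €111,000)(1 − 0.16) ÷ 310,000 = (EBIT − €863,000)(1 − 0.16) ÷ 180,000.
Cancelling (1 − t) and cross-multiplying: 180,000·(EBIT − 111,000) = 310,000·(EBIT − 863,000).
EBIT × (310,000 − 180,000) = 863,000 × 310,000 − 111,000 × 180,000 = 247,550,000,000, so EBIT = 247,550,000,000 ÷ 130,000 = 1,904,230.77.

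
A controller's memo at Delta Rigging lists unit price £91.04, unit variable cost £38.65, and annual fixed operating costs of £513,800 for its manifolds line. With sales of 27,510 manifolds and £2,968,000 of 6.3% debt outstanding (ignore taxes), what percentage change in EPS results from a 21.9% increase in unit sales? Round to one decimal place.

At 27,510 units, contribution = 27,510 × £52.39 = £1,441,248.90.
Subtracting fixed costs: EBIT = £1,441,248.90 − £513,800 = £927,448.90.
After interest of £186,984.00, pre-tax earnings = £740,464.90.
DCL = total CM / (EBIT − I) = £1,441,248.90 / £740,464.90 = 1.9464.
EPS therefore changes by 1.9464 × (+21.9%) = +42.6%.

+42.6%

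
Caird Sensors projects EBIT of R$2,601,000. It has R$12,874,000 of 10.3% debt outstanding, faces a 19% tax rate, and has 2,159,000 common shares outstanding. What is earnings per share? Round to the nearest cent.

Interest = R$1,326,022.00, so EBT = R$2,601,000 − R$1,326,022.00 = R$1,274,978.00.
Net income = R$1,274,978.00 × (1 − 0.19) = R$1,032,732.18.
Per share: R$1,032,732.18 / 2,159,000 shares = R$0.48.

R$0.48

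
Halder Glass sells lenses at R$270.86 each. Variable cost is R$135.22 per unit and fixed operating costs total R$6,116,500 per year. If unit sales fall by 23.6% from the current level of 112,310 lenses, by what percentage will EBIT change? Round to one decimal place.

-39.4%

Total contribution margin = 112,310 × R$135.64 = R$15,233,728.40.
Subtracting fixed costs: EBIT = R$15,233,728.40 − R$6,116,500 = R$9,117,228.40.
So DOL = total CM / EBIT = R$15,233,728.40 / R$9,117,228.40 = 1.6709.
Operating income changes by 1.6709 × -23.6% = -39.4%.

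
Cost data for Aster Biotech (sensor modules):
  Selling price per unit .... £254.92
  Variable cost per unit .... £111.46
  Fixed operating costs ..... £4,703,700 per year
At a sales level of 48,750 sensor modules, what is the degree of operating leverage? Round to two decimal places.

At 48,750 units, contribution = 48,750 × £143.46 = £6,993,675.00.
Operating income = contribution − fixed costs = £6,993,675.00 − £4,703,700 = £2,289,975.00.
So DOL = total CM / EBIT = £6,993,675.00 / £2,289,975.00 = 3.0540.

3.05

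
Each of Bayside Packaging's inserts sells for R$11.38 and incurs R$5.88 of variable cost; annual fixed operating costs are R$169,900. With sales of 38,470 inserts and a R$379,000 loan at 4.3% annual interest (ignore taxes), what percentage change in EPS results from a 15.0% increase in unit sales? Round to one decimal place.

+125.0%

At 38,470 units, contribution = 38,470 × R$5.50 = R$211,585.00.
EBIT = R$211,585.00 − R$169,900 = R$41,685.00.
After interest of R$16,297.00, pre-tax earnings = R$25,388.00.
Degree of combined leverage = contribution ÷ (EBIT − I) = R$211,585.00 ÷ R$25,388.00 = 8.3341.
%ΔEPS = DCL × %ΔSales = 8.3341 × +15.0% = +125.0%.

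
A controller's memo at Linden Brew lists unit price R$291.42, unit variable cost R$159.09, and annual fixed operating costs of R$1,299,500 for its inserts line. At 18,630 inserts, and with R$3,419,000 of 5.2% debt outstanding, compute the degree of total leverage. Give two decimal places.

Contribution at this volume is 18,630 × R$132.33 = R$2,465,307.90.
Subtracting fixed costs: EBIT = R$2,465,307.90 − R$1,299,500 = R$1,165,807.90. Interest = R$177,788.00.
DOL = R$2,465,307.90 ÷ R$1,165,807.90 = 2.1147; DFL = R$1,165,807.90 ÷ R$988,019.90 = 1.1799.
Combined leverage = 2.1147 × 1.1799 = 2.4951.

2.50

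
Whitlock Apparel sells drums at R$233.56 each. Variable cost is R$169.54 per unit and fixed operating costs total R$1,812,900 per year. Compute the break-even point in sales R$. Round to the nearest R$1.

Contribution margin per unit = R$233.56 − R$169.54 = R$64.02, a CM ratio of R$64.02 ÷ R$233.56 = 0.2741.
Break-even revenue = fixed costs × price ÷ CM = R$1,812,900 × R$233.56 ÷ R$64.02 = R$6,613,885.

R$6,613,885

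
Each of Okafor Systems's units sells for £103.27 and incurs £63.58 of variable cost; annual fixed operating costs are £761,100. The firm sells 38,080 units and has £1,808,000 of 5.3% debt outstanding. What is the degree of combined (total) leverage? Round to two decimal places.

At 38,080 units, contribution = 38,080 × £39.69 = £1,511,395.20.
EBIT = £1,511,395.20 − £761,100 = £750,295.20. Interest = £95,824.00, so EBIT − I = £654,471.20.
DCL = contribution ÷ (EBIT − I) = £1,511,395.20 ÷ £654,471.20 = 2.3093.

2.31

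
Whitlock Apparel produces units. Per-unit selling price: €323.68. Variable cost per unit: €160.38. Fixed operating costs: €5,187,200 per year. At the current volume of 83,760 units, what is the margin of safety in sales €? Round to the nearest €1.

Each unit contributes €323.68 − €160.38 = €163.30. Break-even units = €5,187,200 ÷ €163.30 = 31,764.85; break-even revenue = 31,764.85 × €323.68 = €10,281,646.64.
Actual sales revenue = 83,760 × €323.68 = €27,111,436.80.
Margin of safety = €27,111,436.80 − €10,281,646.64 = €16,829,790.

€16,829,790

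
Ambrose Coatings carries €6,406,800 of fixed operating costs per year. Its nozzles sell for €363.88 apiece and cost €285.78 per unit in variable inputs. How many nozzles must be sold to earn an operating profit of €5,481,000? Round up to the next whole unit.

152,213 nozzles

Unit CM = price − variable cost = €363.88 − €285.78 = €78.10.
Units = (FC + target) / CM = (€6,406,800 + €5,481,000) / €78.10 = 152,212.55, so 152,213 nozzles.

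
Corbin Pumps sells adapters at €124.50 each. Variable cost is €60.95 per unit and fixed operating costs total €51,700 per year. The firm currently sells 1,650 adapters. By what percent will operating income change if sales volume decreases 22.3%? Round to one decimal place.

-44.0%

At 1,650 units, contribution = 1,650 × €63.55 = €104,857.50.
EBIT = €104,857.50 − €51,700 = €53,157.50.
DOL = contribution ÷ EBIT = €104,857.50 ÷ €53,157.50 = 1.9726.
So EBIT moves 1.9726 × (-22.3%) = -44.0%.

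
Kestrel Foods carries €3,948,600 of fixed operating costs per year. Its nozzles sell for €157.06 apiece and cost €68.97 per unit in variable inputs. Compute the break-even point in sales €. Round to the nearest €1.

CM per unit = €157.06 − €68.97 = €88.09; CM ratio = €88.09 / €157.06 = 0.5609.
Break-even sales = FC ÷ CM ratio = €3,948,600 × €157.06 / €88.09 = €7,040,153.

€7,040,153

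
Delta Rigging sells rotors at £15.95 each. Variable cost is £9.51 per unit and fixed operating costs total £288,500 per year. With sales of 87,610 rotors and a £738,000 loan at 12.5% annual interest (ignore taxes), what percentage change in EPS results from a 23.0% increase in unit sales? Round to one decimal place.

Total contribution margin = 87,610 × £6.44 = £564,208.40.
Subtracting fixed costs: EBIT = £564,208.40 − £288,500 = £275,708.40.
Interest = £92,250.00, so EBIT − I = £183,458.40.
Degree of combined leverage = contribution ÷ (EBIT − I) = £564,208.40 ÷ £183,458.40 = 3.0754.
%ΔEPS = DCL × %ΔSales = 3.0754 × +23.0% = +70.7%.

+70.7%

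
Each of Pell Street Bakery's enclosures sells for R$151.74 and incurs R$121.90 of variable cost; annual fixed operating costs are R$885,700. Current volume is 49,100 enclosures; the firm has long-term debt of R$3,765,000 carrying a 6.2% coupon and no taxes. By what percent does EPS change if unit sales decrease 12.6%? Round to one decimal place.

-53.4%

At 49,100 units, contribution = 49,100 × R$29.84 = R$1,465,144.00.
Operating income = contribution − fixed costs = R$1,465,144.00 − R$885,700 = R$579,444.00.
After interest of R$233,430.00, pre-tax earnings = R$346,014.00.
DCL = total CM / (EBIT − I) = R$1,465,144.00 / R$346,014.00 = 4.2343.
%ΔEPS = DCL × %ΔSales = 4.2343 × -12.6% = -53.4%.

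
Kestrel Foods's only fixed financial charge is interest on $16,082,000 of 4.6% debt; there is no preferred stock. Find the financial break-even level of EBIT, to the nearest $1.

$739,772

Annual interest = 4.6% × $16,082,000 = $739,772.00.
With no preferred dividends, EPS = 0 when EBIT exactly covers interest, so the financial break-even EBIT is $739,772.00.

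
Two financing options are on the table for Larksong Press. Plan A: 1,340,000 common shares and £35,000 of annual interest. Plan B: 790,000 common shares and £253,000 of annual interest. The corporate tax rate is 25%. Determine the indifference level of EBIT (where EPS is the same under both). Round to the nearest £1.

At indifference, (EBIT − 35,000)(1 − t)/1,340,000 = (EBIT − 253,000)(1 − t)/790,000.
The (1 − t) factor cancels: (EBIT − 35,000) × 790,000 = (EBIT − 253,000) × 1,340,000.
Solving, EBIT = (253,000·1,340,000 − 35,000·790,000) / (1,340,000 − 790,000) = 311,370,000,000 / 550,000 = 566,127.27.

£566,127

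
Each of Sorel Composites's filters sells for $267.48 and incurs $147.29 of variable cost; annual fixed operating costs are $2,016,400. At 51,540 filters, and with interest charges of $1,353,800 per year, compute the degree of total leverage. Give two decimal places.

Contribution at this volume is 51,540 × $120.19 = $6,194,592.60.
Subtracting fixed costs: EBIT = $6,194,592.60 − $2,016,400 = $4,178,192.60. Interest = $1,353,800.00, so EBIT − I = $2,824,392.60.
Degree of total leverage = total CM / (EBIT − interest) = $6,194,592.60 / $2,824,392.60 = 2.1932.

2.19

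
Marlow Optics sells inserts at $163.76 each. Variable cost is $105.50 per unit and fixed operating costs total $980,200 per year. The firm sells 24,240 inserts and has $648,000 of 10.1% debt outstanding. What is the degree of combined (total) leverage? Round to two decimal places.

3.85

Total contribution margin = 24,240 × $58.26 = $1,412,222.40.
Operating income = contribution − fixed costs = $1,412,222.40 − $980,200 = $432,022.40. Interest = $65,448.00.
DOL = $1,412,222.40 ÷ $432,022.40 = 3.2689; DFL = $432,022.40 ÷ $366,574.40 = 1.1785.
Combined leverage = 3.2689 × 1.1785 = 3.8524.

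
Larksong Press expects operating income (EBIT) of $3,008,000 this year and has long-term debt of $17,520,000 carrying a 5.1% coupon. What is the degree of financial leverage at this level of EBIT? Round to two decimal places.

1.42

Annual interest charges come to $893,520.00.
DFL = EBIT ÷ (EBIT − I) = $3,008,000 ÷ ($3,008,000 − $893,520.00) = $3,008,000 ÷ $2,114,480.00 = 1.4226.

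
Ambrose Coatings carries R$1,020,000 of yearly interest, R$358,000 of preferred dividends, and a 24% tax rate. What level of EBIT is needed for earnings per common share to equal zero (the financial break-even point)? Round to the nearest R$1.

R$1,491,053

Preferred dividends are paid after tax, so their pre-tax equivalent is R$358,000 ÷ (1 − 0.24) = R$471,052.63.
Financial break-even EBIT = interest + D_p ÷ (1 − t) = R$1,020,000 + R$471,052.63 = R$1,491,052.63.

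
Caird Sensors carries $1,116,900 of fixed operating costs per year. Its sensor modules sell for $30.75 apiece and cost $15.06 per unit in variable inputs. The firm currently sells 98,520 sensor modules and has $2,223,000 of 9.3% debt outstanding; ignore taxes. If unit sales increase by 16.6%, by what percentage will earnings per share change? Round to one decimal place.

+115.5%

Total contribution margin = 98,520 × $15.69 = $1,545,778.80.
Subtracting fixed costs: EBIT = $1,545,778.80 − $1,116,900 = $428,878.80.
After interest of $206,739.00, pre-tax earnings = $222,139.80.
Degree of combined leverage = contribution ÷ (EBIT − I) = $1,545,778.80 ÷ $222,139.80 = 6.9586.
%ΔEPS = DCL × %ΔSales = 6.9586 × +16.6% = +115.5%.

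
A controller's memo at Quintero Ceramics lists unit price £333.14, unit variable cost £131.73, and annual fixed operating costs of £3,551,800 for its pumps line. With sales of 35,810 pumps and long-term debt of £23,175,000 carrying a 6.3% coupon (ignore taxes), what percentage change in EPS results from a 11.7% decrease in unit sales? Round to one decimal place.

-38.3%

Contribution at this volume is 35,810 × £201.41 = £7,212,492.10.
Subtracting fixed costs: EBIT = £7,212,492.10 − £3,551,800 = £3,660,692.10.
Interest = £1,460,025.00, so EBIT − I = £2,200,667.10.
DCL = total CM / (EBIT − I) = £7,212,492.10 / £2,200,667.10 = 3.2774.
EPS therefore changes by 3.2774 × (-11.7%) = -38.3%.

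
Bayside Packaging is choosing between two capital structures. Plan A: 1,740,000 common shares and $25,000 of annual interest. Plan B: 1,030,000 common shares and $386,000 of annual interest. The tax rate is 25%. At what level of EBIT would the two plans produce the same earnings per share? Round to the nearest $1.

Set EPS_A = EPS_B: (EBIT − $25,000)(1 − 0.25) ÷ 1,740,000 = (EBIT − $386,000)(1 − 0.25) ÷ 1,030,000.
Cancelling (1 − t) and cross-multiplying: 1,030,000·(EBIT − 25,000) = 1,740,000·(EBIT − 386,000).
EBIT × (1,740,000 − 1,030,000) = 386,000 × 1,740,000 − 25,000 × 1,030,000 = 645,890,000,000, so EBIT = 645,890,000,000 ÷ 710,000 = 909,704.23.

$909,704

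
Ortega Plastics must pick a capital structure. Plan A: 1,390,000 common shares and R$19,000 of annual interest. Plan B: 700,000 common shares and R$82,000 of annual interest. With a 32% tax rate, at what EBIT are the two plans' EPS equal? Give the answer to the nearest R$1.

Set EPS_A = EPS_B: (EBIT − R$19,000)(1 − 0.32) ÷ 1,390,000 = (EBIT − R$82,000)(1 − 0.32) ÷ 700,000.
The (1 − t) factor cancels: (EBIT − 19,000) × 700,000 = (EBIT − 82,000) × 1,390,000.
EBIT × (1,390,000 − 700,000) = 82,000 × 1,390,000 − 19,000 × 700,000 = 100,680,000,000, so EBIT = 100,680,000,000 ÷ 690,000 = 145,913.04.

R$145,913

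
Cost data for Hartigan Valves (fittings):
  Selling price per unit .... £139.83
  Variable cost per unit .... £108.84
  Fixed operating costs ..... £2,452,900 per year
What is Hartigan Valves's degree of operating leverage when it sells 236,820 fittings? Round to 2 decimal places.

1.50

Contribution at this volume is 236,820 × £30.99 = £7,339,051.80.
Subtracting fixed costs: EBIT = £7,339,051.80 − £2,452,900 = £4,886,151.80.
So DOL = total CM / EBIT = £7,339,051.80 / £4,886,151.80 = 1.5020.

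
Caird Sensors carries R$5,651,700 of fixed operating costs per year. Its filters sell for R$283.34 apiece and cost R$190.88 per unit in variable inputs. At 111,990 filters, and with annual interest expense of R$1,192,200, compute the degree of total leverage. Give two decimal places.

Contribution at this volume is 111,990 × R$92.46 = R$10,354,595.40.
EBIT = R$10,354,595.40 − R$5,651,700 = R$4,702,895.40. Interest = R$1,192,200.00.
DOL = R$10,354,595.40 ÷ R$4,702,895.40 = 2.2017; DFL = R$4,702,895.40 ÷ R$3,510,695.40 = 1.3396.
DCL = DOL × DFL = 2.2017 × 1.3396 = 2.9494.

2.95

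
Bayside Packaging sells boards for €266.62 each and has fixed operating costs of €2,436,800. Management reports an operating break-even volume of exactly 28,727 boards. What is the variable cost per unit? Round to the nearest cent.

€181.79

Contribution per unit must be FC / Q = €2,436,800 / 28,727 = €84.8261.
Hence VC = price − CM = €266.62 − €84.8261 = €181.79.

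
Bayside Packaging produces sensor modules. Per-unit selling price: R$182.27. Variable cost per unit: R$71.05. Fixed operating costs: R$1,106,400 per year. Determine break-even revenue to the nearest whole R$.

CM per unit = R$182.27 − R$71.05 = R$111.22; CM ratio = R$111.22 / R$182.27 = 0.6102.
Break-even revenue = fixed costs × price ÷ CM = R$1,106,400 × R$182.27 ÷ R$111.22 = R$1,813,195.

R$1,813,195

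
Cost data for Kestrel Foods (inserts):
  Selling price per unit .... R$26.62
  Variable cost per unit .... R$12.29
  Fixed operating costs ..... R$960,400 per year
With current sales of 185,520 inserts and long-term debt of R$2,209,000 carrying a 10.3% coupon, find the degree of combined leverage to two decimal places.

At 185,520 units, contribution = 185,520 × R$14.33 = R$2,658,501.60.
Subtracting fixed costs: EBIT = R$2,658,501.60 − R$960,400 = R$1,698,101.60. Interest = R$227,527.00, so EBIT − I = R$1,470,574.60.
Degree of total leverage = total CM / (EBIT − interest) = R$2,658,501.60 / R$1,470,574.60 = 1.8078.

1.81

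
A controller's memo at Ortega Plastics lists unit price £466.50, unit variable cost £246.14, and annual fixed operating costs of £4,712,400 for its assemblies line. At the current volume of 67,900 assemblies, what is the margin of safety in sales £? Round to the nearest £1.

£21,699,245

Contribution margin per unit = £466.50 − £246.14 = £220.36. Break-even units = £4,712,400 ÷ £220.36 = 21,385.01; break-even revenue = 21,385.01 × £466.50 = £9,976,105.46.
Current sales = 67,900 × £466.50 = £31,675,350.00.
Margin of safety = £31,675,350.00 − £9,976,105.46 = £21,699,245.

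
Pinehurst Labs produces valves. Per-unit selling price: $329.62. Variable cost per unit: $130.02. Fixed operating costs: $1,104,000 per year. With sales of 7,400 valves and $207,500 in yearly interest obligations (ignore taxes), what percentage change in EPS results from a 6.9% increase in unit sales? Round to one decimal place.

Contribution at this volume is 7,400 × $199.60 = $1,477,040.00.
Subtracting fixed costs: EBIT = $1,477,040.00 − $1,104,000 = $373,040.00.
Interest = $207,500.00, so EBIT − I = $165,540.00.
Degree of combined leverage = contribution ÷ (EBIT − I) = $1,477,040.00 ÷ $165,540.00 = 8.9226.
EPS therefore changes by 8.9226 × (+6.9%) = +61.6%.

+61.6%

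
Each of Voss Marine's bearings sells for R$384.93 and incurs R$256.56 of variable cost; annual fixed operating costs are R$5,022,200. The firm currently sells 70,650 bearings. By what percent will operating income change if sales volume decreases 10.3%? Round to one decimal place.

Contribution at this volume is 70,650 × R$128.37 = R$9,069,340.50.
Operating income = contribution − fixed costs = R$9,069,340.50 − R$5,022,200 = R$4,047,140.50.
Degree of operating leverage = R$9,069,340.50 / R$4,047,140.50 = 2.2409.
%ΔEBIT = DOL × %ΔSales = 2.2409 × -10.3% = -23.1%.

-23.1%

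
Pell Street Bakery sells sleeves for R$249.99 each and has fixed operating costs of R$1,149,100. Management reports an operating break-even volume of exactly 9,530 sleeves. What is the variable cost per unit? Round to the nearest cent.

Contribution per unit must be FC / Q = R$1,149,100 / 9,530 = R$120.5771.
Hence VC = price − CM = R$249.99 − R$120.5771 = R$129.41.

R$129.41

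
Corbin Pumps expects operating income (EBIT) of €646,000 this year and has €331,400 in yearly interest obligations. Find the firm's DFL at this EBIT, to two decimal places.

2.05

Annual interest charges come to €331,400.00.
DFL = EBIT ÷ (EBIT − I) = €646,000 ÷ (€646,000 − €331,400.00) = €646,000 ÷ €314,600.00 = 2.0534.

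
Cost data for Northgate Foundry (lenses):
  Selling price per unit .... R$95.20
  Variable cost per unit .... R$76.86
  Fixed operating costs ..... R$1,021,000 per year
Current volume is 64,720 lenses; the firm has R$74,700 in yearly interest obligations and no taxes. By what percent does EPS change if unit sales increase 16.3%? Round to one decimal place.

+212.0%

Contribution at this volume is 64,720 × R$18.34 = R$1,186,964.80.
Subtracting fixed costs: EBIT = R$1,186,964.80 − R$1,021,000 = R$165,964.80.
Interest = R$74,700.00, so EBIT − I = R$91,264.80.
DCL = total CM / (EBIT − I) = R$1,186,964.80 / R$91,264.80 = 13.0057.
%ΔEPS = DCL × %ΔSales = 13.0057 × +16.3% = +212.0%.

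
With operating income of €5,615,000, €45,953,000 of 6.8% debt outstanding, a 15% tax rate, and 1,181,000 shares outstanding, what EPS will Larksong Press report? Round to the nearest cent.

€1.79

Interest = €3,124,804.00, so EBT = €5,615,000 − €3,124,804.00 = €2,490,196.00.
Net income = €2,490,196.00 × (1 − 0.15) = €2,116,666.60.
Per share: €2,116,666.60 / 1,181,000 shares = €1.79.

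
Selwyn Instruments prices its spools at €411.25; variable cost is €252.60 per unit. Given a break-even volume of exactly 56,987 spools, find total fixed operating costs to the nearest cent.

Unit CM = price − variable cost = €411.25 − €252.60 = €158.65.
Fixed costs = break-even units × CM = 56,987 × €158.65 = €9,040,987.55.

€9,040,987.55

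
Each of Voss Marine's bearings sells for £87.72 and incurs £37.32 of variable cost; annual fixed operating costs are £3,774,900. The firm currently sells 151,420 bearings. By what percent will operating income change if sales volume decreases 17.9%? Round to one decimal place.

-35.4%

At 151,420 units, contribution = 151,420 × £50.40 = £7,631,568.00.
Operating income = contribution − fixed costs = £7,631,568.00 − £3,774,900 = £3,856,668.00.
Degree of operating leverage = £7,631,568.00 / £3,856,668.00 = 1.9788.
So EBIT moves 1.9788 × (-17.9%) = -35.4%.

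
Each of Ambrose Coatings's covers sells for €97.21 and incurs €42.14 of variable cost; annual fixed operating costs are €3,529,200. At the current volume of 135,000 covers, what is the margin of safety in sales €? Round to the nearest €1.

Contribution margin per unit = €97.21 − €42.14 = €55.07. Break-even units = €3,529,200 ÷ €55.07 = 64,085.71; break-even revenue = 64,085.71 × €97.21 = €6,229,771.78.
Actual sales revenue = 135,000 × €97.21 = €13,123,350.00.
Margin of safety = €13,123,350.00 − €6,229,771.78 = €6,893,578.

€6,893,578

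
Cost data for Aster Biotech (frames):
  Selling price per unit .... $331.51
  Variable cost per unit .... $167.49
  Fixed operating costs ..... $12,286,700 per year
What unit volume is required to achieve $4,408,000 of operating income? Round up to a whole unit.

101,785 frames

Unit CM = price − variable cost = $331.51 − $167.49 = $164.02.
Required volume = (fixed costs + target profit) ÷ CM = ($12,286,700 + $4,408,000) ÷ $164.02 = 101,784.54, so 101,785 frames.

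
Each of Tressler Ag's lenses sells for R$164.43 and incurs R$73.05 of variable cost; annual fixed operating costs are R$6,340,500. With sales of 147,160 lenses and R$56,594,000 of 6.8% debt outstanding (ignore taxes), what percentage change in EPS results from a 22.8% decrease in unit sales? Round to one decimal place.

Contribution at this volume is 147,160 × R$91.38 = R$13,447,480.80.
Subtracting fixed costs: EBIT = R$13,447,480.80 − R$6,340,500 = R$7,106,980.80.
Interest = R$3,848,392.00, so EBIT − I = R$3,258,588.80.
DCL = total CM / (EBIT − I) = R$13,447,480.80 / R$3,258,588.80 = 4.1268.
%ΔEPS = DCL × %ΔSales = 4.1268 × -22.8% = -94.1%.

-94.1%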